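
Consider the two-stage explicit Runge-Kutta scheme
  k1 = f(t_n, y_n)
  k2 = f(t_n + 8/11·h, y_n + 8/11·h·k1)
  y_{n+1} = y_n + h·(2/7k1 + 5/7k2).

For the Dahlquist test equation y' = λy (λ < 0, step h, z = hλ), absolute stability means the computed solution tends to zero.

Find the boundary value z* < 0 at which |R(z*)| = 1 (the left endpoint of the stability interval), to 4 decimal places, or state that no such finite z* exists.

left endpoint -1.9250.

With y'=λy (z=hλ):
  k1=λy_n ⇒ h·k1=z·y_n;  k2=λ(1+8/11z)y_n ⇒ h·k2=z(1+8/11z)y_n
  y_{n+1}/y_n = 1 + 2/7z + 5/7z(1+8/11z) = 1 + z + 40/77z²
  R(z) = 1 + z + 40/77z².

Need |R(x)|<1, x<0.
x=-1.1: |R|=0.5286
R=1: x+40/77x²=0 ⇒ x=−77/40=-1.9250; min R=1−1/(4·40/77)=0.5188>−1
Confirm numerically:
  x=-1.900: |R|=0.97532 <1
  x=-1.387: |R|=0.61236 <1
  x=-1.227: |R|=0.55509 <1
  x=-2.450: |R|=1.66818 >1
  x=-2.089: |R|=1.17797 >1
  x=-1.986: |R|=1.06293 >1
So |R|<1 on (-1.9250, 0).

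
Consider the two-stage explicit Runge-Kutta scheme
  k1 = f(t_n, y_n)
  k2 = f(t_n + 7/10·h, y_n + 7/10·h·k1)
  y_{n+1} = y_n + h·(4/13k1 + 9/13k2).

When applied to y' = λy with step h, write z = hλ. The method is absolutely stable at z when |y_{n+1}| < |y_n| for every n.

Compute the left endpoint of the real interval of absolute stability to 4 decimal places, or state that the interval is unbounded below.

Test eqn y'=λy, z=hλ:
  k1=λy_n ⇒ h·k1=z·y_n;  k2=λ(1+7/10z)y_n ⇒ h·k2=z(1+7/10z)y_n
  y_{n+1}/y_n = 1 + 4/13z + 9/13z(1+7/10z) = 1 + z + 63/130z²
  ⇒ R(z) = 1 + z + 63/130z².

Solve |R(x)|<1 on ℝ⁻.
x=-0.49: |R|=0.6264
R=1: x+63/130x²=0 ⇒ x=−130/63=-2.0635; min R=1−1/(4·63/130)=0.4841>−1
Confirm numerically:
  x=-1.841: |R|=0.80150 <1
  x=-1.601: |R|=0.64117 <1
  x=-1.320: |R|=0.52439 <1
  x=-0.887: |R|=0.49428 <1
  x=-2.334: |R|=1.30597 >1
  x=-2.308: |R|=1.27348 >1
Stable set (-2.0635, 0).

z* = -2.0635.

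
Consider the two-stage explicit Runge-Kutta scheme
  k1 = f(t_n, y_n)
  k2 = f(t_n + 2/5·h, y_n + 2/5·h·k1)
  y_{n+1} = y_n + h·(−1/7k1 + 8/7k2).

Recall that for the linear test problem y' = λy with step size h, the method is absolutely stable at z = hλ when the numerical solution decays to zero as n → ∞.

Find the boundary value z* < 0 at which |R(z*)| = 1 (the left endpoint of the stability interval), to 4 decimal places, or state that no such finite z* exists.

On y'=λy, z=hλ:
  k1=λy_n ⇒ h·k1=z·y_n;  k2=λ(1+2/5z)y_n ⇒ h·k2=z(1+2/5z)y_n
  y_{n+1}/y_n = 1 − 1/7z + 8/7z(1+2/5z) = 1 + z + 16/35z²
  R(z) = 1 + z + 16/35z².

Solve |R(x)|<1 on ℝ⁻.
x=-1.02: |R|=0.4556
R=1: x+16/35x²=0 ⇒ x=−35/16=-2.1875; min R=1−1/(4·16/35)=0.4531>−1
Confirm numerically:
  x=-2.137: |R|=0.95067 <1
  x=-2.117: |R|=0.93177 <1
  x=-1.643: |R|=0.59103 <1
  x=-2.750: |R|=1.70714 >1
  x=-2.646: |R|=1.55460 >1
So |R|<1 on (-2.1875, 0).

left endpoint -2.1875.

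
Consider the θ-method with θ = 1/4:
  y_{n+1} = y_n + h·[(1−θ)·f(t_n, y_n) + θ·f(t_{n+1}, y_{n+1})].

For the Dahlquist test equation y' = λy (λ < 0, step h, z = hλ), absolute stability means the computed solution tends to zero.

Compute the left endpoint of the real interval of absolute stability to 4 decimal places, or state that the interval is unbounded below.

On y'=λy, z=hλ:
  y_{n+1} = y_n + z·[3/4·y_n + 1/4·y_{n+1}] ⇒ (1 − 1/4z)y_{n+1} = (1 + 3/4z)y_n
  ⇒ R(z) = (1 + 3/4z)/(1 − 1/4z).

Solve |R(x)|<1 on ℝ⁻.
x=-1.33: |R|=0.0019
R=−1: 1+3/4x = −1+1/4x ⇒ -1/2x=2 ⇒ x=2/(-1/2)=-4.0000
Confirm numerically:
  x=-2.496: |R|=0.53695 <1
  x=-2.326: |R|=0.47076 <1
  x=-2.036: |R|=0.34924 <1
  x=-4.516: |R|=1.12118 >1
  x=-4.403: |R|=1.09592 >1
  x=-4.378: |R|=1.09024 >1
So |R|<1 on (-4.0000, 0).

left endpoint -4.0000.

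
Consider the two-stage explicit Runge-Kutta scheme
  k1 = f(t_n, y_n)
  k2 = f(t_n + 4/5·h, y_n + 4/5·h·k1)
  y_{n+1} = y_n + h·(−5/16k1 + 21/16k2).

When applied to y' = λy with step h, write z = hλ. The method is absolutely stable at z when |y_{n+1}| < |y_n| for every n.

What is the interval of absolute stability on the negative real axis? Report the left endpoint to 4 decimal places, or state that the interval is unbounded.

z∈(-0.9524,0).

Test eqn y'=λy, z=hλ:
  k1=λy_n ⇒ h·k1=z·y_n;  k2=λ(1+4/5z)y_n ⇒ h·k2=z(1+4/5z)y_n
  y_{n+1}/y_n = 1 − 5/16z + 21/16z(1+4/5z) = 1 + z + 21/20z²
  so R(z) = 1 + z + 21/20z².

Find x<0 with |R(x)|<1.
x=-1.67: |R|=2.2583
R=1: x+21/20x²=0 ⇒ x=−20/21=-0.9524; min R=1−1/(4·21/20)=0.7619>−1
Confirm numerically:
  x=-0.755: |R|=0.84353 <1
  x=-0.652: |R|=0.79436 <1
  x=-0.415: |R|=0.76584 <1
  x=-1.408: |R|=1.67359 >1
  x=-1.405: |R|=1.66773 >1
So |R|<1 on (-0.9524, 0).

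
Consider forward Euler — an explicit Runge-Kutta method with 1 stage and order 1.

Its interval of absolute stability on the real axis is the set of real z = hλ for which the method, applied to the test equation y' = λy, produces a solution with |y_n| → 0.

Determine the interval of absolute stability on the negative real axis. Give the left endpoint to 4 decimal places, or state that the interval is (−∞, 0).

With y'=λy (z=hλ):
  order 1, 1-stage ⇒ R(z)=1+z
  (e.g. R(-1.53)=-0.53000, |R|=0.53000)

Need |R(x)|<1, x<0.
x=-1.53: |R|=0.5300
|R(-0.83)|=0.1700 |R(-0.75)|=0.2500 |R(-0.69)|=0.3100
Bisect:
  x_lo=-2.6210 |R|=1.6210  x_hi=-0.0530 |R|=0.9470
  mid=-1.33701 |R|=0.33701 →hi
  mid=-1.97902 |R|=0.97902 →hi
  mid=-2.30002 |R|=1.30002 →lo
  mid=-2.13952 |R|=1.13952 →lo
  mid=-2.05927 |R|=1.05927 →lo
  mid=-2.01914 |R|=1.01914 →lo
  mid=-1.99908 |R|=0.99908 →hi
  mid=-2.00911 |R|=1.00911 →lo
  mid=-2.00410 |R|=1.00410 →lo
  mid=-2.00159 |R|=1.00159 →lo
  ...
  [-2.00002,-1.99986] ⇒ x*=-2.0000
So |R|<1 on (-2.0000, 0).

(-2.0000, 0).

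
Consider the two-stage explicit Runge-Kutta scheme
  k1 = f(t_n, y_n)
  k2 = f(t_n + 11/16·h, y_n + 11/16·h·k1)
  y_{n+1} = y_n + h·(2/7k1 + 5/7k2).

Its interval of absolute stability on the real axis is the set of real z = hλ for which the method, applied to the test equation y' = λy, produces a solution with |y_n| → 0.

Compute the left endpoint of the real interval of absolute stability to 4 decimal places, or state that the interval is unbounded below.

Test eqn y'=λy, z=hλ:
  k1=λy_n ⇒ h·k1=z·y_n;  k2=λ(1+11/16z)y_n ⇒ h·k2=z(1+11/16z)y_n
  y_{n+1}/y_n = 1 + 2/7z + 5/7z(1+11/16z) = 1 + z + 55/112z²
  R(z) = 1 + z + 55/112z².

Solve |R(x)|<1 on ℝ⁻.
x=-1.64: |R|=0.6808
R=1: x+55/112x²=0 ⇒ x=−112/55=-2.0364; min R=1−1/(4·55/112)=0.4909>−1
Confirm numerically:
  x=-1.776: |R|=0.77293 <1
  x=-1.145: |R|=0.49881 <1
  x=-1.144: |R|=0.49868 <1
  x=-0.974: |R|=0.49187 <1
  x=-2.317: |R|=1.31931 >1
  x=-2.134: |R|=1.10232 >1
  x=-2.101: |R|=1.06669 >1
Stable set (-2.0364, 0).

left endpoint -2.0364.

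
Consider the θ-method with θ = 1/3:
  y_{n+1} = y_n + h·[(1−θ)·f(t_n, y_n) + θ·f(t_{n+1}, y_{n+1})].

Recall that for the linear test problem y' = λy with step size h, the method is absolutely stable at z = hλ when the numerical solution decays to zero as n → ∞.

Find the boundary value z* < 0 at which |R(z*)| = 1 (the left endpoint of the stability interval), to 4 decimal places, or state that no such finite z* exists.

left endpoint -6.0000.

On y'=λy, z=hλ:
  y_{n+1} = y_n + z·[2/3·y_n + 1/3·y_{n+1}] ⇒ (1 − 1/3z)y_{n+1} = (1 + 2/3z)y_n
  Hence R(z) = (1 + 2/3z)/(1 − 1/3z).

Solve |R(x)|<1 on ℝ⁻.
x=-1.29: |R|=0.0979
R=−1: 1+2/3x = −1+1/3x ⇒ -1/3x=2 ⇒ x=2/(-1/3)=-6.0000
Confirm numerically:
  x=-5.717: |R|=0.96753 <1
  x=-3.789: |R|=0.67433 <1
  x=-3.356: |R|=0.58402 <1
  x=-6.583: |R|=1.06084 >1
  x=-6.184: |R|=1.02003 >1
So |R|<1 on (-6.0000, 0).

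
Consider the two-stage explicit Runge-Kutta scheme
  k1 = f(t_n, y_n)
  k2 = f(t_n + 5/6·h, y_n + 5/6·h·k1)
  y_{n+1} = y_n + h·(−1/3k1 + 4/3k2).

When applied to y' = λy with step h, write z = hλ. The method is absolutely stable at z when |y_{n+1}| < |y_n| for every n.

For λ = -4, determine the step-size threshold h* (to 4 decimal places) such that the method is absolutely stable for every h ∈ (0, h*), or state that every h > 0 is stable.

(-0.9000,0); λ=-4 ⇒ h* = (9/10)/4 = 0.2250.

Set f=λy, z=hλ:
  k1=λy_n ⇒ h·k1=z·y_n;  k2=λ(1+5/6z)y_n ⇒ h·k2=z(1+5/6z)y_n
  y_{n+1}/y_n = 1 − 1/3z + 4/3z(1+5/6z) = 1 + z + 10/9z²
  R(z) = 1 + z + 10/9z².

Need |R(x)|<1, x<0.
x=-1.09: |R|=1.2301
R=1: x+10/9x²=0 ⇒ x=−9/10=-0.9000; min R=1−1/(4·10/9)=0.7750>−1
Confirm numerically:
  x=-0.792: |R|=0.90496 <1
  x=-0.788: |R|=0.90194 <1
  x=-0.726: |R|=0.85964 <1
  x=-0.518: |R|=0.78014 <1
  x=-1.099: |R|=1.24300 >1
  x=-1.060: |R|=1.18844 >1
  x=-1.016: |R|=1.13095 >1
Stable set (-0.9000, 0).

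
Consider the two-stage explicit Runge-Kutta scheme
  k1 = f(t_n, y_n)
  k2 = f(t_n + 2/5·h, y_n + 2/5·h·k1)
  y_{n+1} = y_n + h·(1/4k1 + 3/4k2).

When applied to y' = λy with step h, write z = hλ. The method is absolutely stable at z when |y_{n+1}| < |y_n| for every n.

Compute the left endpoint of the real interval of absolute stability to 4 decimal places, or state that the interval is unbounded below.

z* = -3.3333.

With y'=λy (z=hλ):
  k1=λy_n ⇒ h·k1=z·y_n;  k2=λ(1+2/5z)y_n ⇒ h·k2=z(1+2/5z)y_n
  y_{n+1}/y_n = 1 + 1/4z + 3/4z(1+2/5z) = 1 + z + 3/10z²
  Hence R(z) = 1 + z + 3/10z².

Need |R(x)|<1, x<0.
x=-0.36: |R|=0.6789
R=1: x+3/10x²=0 ⇒ x=−10/3=-3.3333; min R=1−1/(4·3/10)=0.1667>−1
Confirm numerically:
  x=-3.222: |R|=0.89239 <1
  x=-2.158: |R|=0.23909 <1
  x=-2.019: |R|=0.20391 <1
  x=-3.849: |R|=1.59544 >1
  x=-3.544: |R|=1.22398 >1
  x=-3.482: |R|=1.15530 >1
Stable set (-3.3333, 0).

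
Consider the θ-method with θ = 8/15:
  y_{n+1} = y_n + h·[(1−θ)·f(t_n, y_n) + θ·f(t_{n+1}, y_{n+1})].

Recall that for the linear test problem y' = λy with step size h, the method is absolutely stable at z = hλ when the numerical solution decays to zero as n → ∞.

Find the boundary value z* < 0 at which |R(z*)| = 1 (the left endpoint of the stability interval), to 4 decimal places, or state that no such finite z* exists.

(−∞, 0) — no finite endpoint.

With y'=λy (z=hλ):
  y_{n+1} = y_n + z·[7/15·y_n + 8/15·y_{n+1}] ⇒ (1 − 8/15z)y_{n+1} = (1 + 7/15z)y_n
  R(z) = (1 + 7/15z)/(1 − 8/15z).

Solve |R(x)|<1 on ℝ⁻.
x=-0.49: |R|=0.6115
x=-2: |R|=0.0323
x=-10: |R|=0.5789
x=-100: |R|=0.8405
θ=8/15≥1/2 ⇒ |1+7/15x|<|1−8/15x| ∀x<0 ⇒ stable on all of ℝ⁻.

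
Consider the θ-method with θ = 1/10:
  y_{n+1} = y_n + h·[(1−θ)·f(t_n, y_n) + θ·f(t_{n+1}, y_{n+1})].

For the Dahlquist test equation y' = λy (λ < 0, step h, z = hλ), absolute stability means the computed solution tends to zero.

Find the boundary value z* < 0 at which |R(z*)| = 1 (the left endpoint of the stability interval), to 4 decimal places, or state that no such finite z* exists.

z* = -2.5000.

With y'=λy (z=hλ):
  y_{n+1} = y_n + z·[9/10·y_n + 1/10·y_{n+1}] ⇒ (1 − 1/10z)y_{n+1} = (1 + 9/10z)y_n
  R(z) = (1 + 9/10z)/(1 − 1/10z).

Need |R(x)|<1, x<0.
x=-0.49: |R|=0.5329
R=−1: 1+9/10x = −1+1/10x ⇒ -4/5x=2 ⇒ x=2/(-4/5)=-2.5000
Confirm numerically:
  x=-1.583: |R|=0.36666 <1
  x=-1.576: |R|=0.36144 <1
  x=-1.241: |R|=0.10399 <1
  x=-2.942: |R|=1.27322 >1
  x=-2.933: |R|=1.26784 >1
  x=-2.646: |R|=1.09236 >1
Stable set (-2.5000, 0).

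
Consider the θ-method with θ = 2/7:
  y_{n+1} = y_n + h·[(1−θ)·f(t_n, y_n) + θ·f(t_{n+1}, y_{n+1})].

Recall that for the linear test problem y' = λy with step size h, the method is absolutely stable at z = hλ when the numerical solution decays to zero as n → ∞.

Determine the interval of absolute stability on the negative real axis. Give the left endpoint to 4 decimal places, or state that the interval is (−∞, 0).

z∈(-4.6667,0).

With y'=λy (z=hλ):
  y_{n+1} = y_n + z·[5/7·y_n + 2/7·y_{n+1}] ⇒ (1 − 2/7z)y_{n+1} = (1 + 5/7z)y_n
  R(z) = (1 + 5/7z)/(1 − 2/7z).

Find x<0 with |R(x)|<1.
x=-1.58: |R|=0.0886
R=−1: 1+5/7x = −1+2/7x ⇒ -3/7x=2 ⇒ x=2/(-3/7)=-4.6667
Confirm numerically:
  x=-3.857: |R|=0.83492 <1
  x=-3.551: |R|=0.76266 <1
  x=-3.037: |R|=0.62605 <1
  x=-4.970: |R|=1.05372 >1
  x=-4.721: |R|=1.00991 >1
Interval (-4.6667, 0).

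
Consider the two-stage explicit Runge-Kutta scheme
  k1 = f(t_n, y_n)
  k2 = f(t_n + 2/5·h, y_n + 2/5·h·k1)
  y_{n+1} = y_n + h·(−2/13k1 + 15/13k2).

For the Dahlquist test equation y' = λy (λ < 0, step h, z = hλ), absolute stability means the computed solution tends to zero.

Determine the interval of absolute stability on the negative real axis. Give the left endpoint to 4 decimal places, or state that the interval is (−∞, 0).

(-2.1667, 0).

With y'=λy (z=hλ):
  k1=λy_n ⇒ h·k1=z·y_n;  k2=λ(1+2/5z)y_n ⇒ h·k2=z(1+2/5z)y_n
  y_{n+1}/y_n = 1 − 2/13z + 15/13z(1+2/5z) = 1 + z + 6/13z²
  R(z) = 1 + z + 6/13z².

Boundary: |R(x)|=1, x<0.
x=-1.4: |R|=0.5046
R=1: x+6/13x²=0 ⇒ x=−13/6=-2.1667; min R=1−1/(4·6/13)=0.4583>−1
Confirm numerically:
  x=-1.876: |R|=0.74833 <1
  x=-1.213: |R|=0.46609 <1
  x=-1.161: |R|=0.46112 <1
  x=-0.920: |R|=0.47065 <1
  x=-2.569: |R|=1.47704 >1
  x=-2.366: |R|=1.21767 >1
  x=-2.292: |R|=1.13258 >1
Stable set (-2.1667, 0).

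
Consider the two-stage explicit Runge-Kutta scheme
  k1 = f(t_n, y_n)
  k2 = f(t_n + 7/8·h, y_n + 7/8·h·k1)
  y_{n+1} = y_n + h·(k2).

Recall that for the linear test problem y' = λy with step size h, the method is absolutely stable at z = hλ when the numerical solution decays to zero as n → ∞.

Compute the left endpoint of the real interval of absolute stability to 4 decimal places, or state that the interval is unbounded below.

With y'=λy (z=hλ):
  k1=λy_n ⇒ h·k1=z·y_n;  k2=λ(1+7/8z)y_n ⇒ h·k2=z(1+7/8z)y_n
  y_{n+1}/y_n = 1 + z(1+7/8z) = 1 + z + 7/8z²
  so R(z) = 1 + z + 7/8z².

Boundary: |R(x)|=1, x<0.
x=-1.68: |R|=1.7896
R=1: x+7/8x²=0 ⇒ x=−8/7=-1.1429; min R=1−1/(4·7/8)=0.7143>−1
Confirm numerically:
  x=-0.581: |R|=0.71437 <1
  x=-0.525: |R|=0.71617 <1
  x=-0.507: |R|=0.71792 <1
  x=-1.273: |R|=1.14496 >1
  x=-1.239: |R|=1.10423 >1
Stable set (-1.1429, 0).

left endpoint -1.1429.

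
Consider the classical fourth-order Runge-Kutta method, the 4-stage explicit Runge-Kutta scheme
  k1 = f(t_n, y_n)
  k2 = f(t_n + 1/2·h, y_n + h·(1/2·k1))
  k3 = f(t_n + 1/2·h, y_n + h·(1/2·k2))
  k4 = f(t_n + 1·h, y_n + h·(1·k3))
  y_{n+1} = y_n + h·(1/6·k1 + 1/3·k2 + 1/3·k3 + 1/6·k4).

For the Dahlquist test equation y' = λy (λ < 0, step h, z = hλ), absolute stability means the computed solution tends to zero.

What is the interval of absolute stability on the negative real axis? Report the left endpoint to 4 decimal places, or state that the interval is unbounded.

On y'=λy, z=hλ:
  order 4, 4-stage ⇒ R(z)=1+z+z^2/2+z^3/6+z^4/24
  (e.g. R(-0.94)=0.39590, |R|=0.39590)

Need |R(x)|<1, x<0.
x=-0.94: |R|=0.3959
|R(-1.73)|=0.2767 |R(-1.34)|=0.2911 |R(-0.78)|=0.4605
Bisect:
  x_lo=-3.3475 |R|=2.2356  x_hi=-0.1846 |R|=0.8314
  mid=-1.76608 |R|=0.28071 →hi
  mid=-2.55680 |R|=0.70672 →hi
  mid=-2.95216 |R|=1.28215 →lo
  mid=-2.75448 |R|=0.95453 →hi
  mid=-2.85332 |R|=1.10750 →lo
  mid=-2.80390 |R|=1.02842 →lo
  mid=-2.77919 |R|=0.99084 →hi
  mid=-2.79155 |R|=1.00947 →lo
  mid=-2.78537 |R|=1.00011 →lo
  mid=-2.78228 |R|=0.99547 →hi
  ...
  [-2.78537,-2.78518] ⇒ x*=-2.7853
Stable set (-2.7853, 0).

z∈(-2.7853,0).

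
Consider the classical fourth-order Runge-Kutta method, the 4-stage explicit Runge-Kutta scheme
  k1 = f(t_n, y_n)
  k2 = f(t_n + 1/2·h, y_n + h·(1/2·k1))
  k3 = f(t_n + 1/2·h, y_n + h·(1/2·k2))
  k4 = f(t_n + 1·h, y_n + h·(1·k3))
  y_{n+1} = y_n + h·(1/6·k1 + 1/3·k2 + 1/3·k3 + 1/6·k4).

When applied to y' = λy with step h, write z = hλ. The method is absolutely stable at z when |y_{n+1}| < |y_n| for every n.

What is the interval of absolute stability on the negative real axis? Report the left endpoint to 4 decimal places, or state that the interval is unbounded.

With y'=λy (z=hλ):
  order 4, 4-stage ⇒ R(z)=1+z+z^2/2+z^3/6+z^4/24
  (e.g. R(-0.77)=0.46501, |R|=0.46501)

Solve |R(x)|<1 on ℝ⁻.
x=-0.77: |R|=0.4650
|R(-2.29)|=0.4764 |R(-2.18)|=0.4105 |R(-0.58)|=0.5604
Bisect:
  x_lo=-3.3990 |R|=2.3943  x_hi=-0.3223 |R|=0.7245
  mid=-1.86066 |R|=0.29616 →hi
  mid=-2.62985 |R|=0.78984 →hi
  mid=-3.01444 |R|=1.40414 →lo
  mid=-2.82214 |R|=1.05699 →lo
  mid=-2.72599 |R|=0.91422 →hi
  mid=-2.77407 |R|=0.98321 →hi
  mid=-2.79811 |R|=1.01949 →lo
  ...
  [-2.78534,-2.78515] ⇒ x*=-2.7853
So |R|<1 on (-2.7853, 0).

(-2.7853, 0).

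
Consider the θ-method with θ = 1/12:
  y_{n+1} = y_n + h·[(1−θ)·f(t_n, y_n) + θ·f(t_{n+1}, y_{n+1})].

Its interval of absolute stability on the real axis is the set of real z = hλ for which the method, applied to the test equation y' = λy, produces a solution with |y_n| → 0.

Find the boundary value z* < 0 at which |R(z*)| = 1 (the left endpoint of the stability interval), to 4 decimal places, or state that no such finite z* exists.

Set f=λy, z=hλ:
  y_{n+1} = y_n + z·[11/12·y_n + 1/12·y_{n+1}] ⇒ (1 − 1/12z)y_{n+1} = (1 + 11/12z)y_n
  so R(z) = (1 + 11/12z)/(1 − 1/12z).

Boundary: |R(x)|=1, x<0.
x=-0.72: |R|=0.3208
R=−1: 1+11/12x = −1+1/12x ⇒ -5/6x=2 ⇒ x=2/(-5/6)=-2.4000
Confirm numerically:
  x=-2.378: |R|=0.98470 <1
  x=-1.583: |R|=0.39851 <1
  x=-1.276: |R|=0.15336 <1
  x=-2.931: |R|=1.35564 >1
  x=-2.699: |R|=1.20342 >1
Stable set (-2.4000, 0).

left endpoint -2.4000.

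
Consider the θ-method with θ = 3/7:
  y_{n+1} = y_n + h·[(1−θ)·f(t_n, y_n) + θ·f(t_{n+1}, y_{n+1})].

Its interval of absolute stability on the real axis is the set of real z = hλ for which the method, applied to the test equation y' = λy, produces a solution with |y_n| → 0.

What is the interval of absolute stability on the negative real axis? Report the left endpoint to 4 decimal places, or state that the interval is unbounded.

Set f=λy, z=hλ:
  y_{n+1} = y_n + z·[4/7·y_n + 3/7·y_{n+1}] ⇒ (1 − 3/7z)y_{n+1} = (1 + 4/7z)y_n
  R(z) = (1 + 4/7z)/(1 − 3/7z).

Find x<0 with |R(x)|<1.
x=-1.13: |R|=0.2387
R=−1: 1+4/7x = −1+3/7x ⇒ -1/7x=2 ⇒ x=2/(-1/7)=-14.0000
Confirm numerically:
  x=-13.859: |R|=0.99710 <1
  x=-10.897: |R|=0.92182 <1
  x=-7.135: |R|=0.75832 <1
  x=-6.572: |R|=0.72196 <1
  x=-14.388: |R|=1.00773 >1
  x=-14.295: |R|=1.00591 >1
  x=-14.255: |R|=1.00512 >1
So |R|<1 on (-14.0000, 0).

(-14.0000, 0).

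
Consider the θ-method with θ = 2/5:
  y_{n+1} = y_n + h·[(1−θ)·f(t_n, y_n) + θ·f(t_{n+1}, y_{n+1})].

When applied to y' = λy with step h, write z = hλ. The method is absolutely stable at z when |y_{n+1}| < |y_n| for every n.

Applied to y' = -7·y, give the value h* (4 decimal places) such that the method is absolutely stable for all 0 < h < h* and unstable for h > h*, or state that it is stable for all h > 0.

On y'=λy, z=hλ:
  y_{n+1} = y_n + z·[3/5·y_n + 2/5·y_{n+1}] ⇒ (1 − 2/5z)y_{n+1} = (1 + 3/5z)y_n
  Hence R(z) = (1 + 3/5z)/(1 − 2/5z).

Need |R(x)|<1, x<0.
x=-1.7: |R|=0.0119
R=−1: 1+3/5x = −1+2/5x ⇒ -1/5x=2 ⇒ x=2/(-1/5)=-10.0000
Confirm numerically:
  x=-8.649: |R|=0.93941 <1
  x=-5.507: |R|=0.71943 <1
  x=-4.327: |R|=0.58452 <1
  x=-10.513: |R|=1.01971 >1
  x=-10.470: |R|=1.01812 >1
  x=-10.273: |R|=1.01069 >1
Interval (-10.0000, 0).

(-10.0000,0); λ=-7 ⇒ h* = (10)/7 = 1.4286.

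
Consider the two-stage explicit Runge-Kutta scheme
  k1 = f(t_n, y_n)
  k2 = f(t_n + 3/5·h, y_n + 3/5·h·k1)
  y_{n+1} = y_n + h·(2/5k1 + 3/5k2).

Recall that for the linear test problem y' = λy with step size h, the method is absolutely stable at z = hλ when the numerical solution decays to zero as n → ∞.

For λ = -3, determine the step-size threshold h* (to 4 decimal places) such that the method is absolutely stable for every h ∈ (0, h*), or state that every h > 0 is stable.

(-2.7778,0); λ=-3 ⇒ h* = (25/9)/3 = 0.9259.

With y'=λy (z=hλ):
  k1=λy_n ⇒ h·k1=z·y_n;  k2=λ(1+3/5z)y_n ⇒ h·k2=z(1+3/5z)y_n
  y_{n+1}/y_n = 1 + 2/5z + 3/5z(1+3/5z) = 1 + z + 9/25z²
  R(z) = 1 + z + 9/25z².

Need |R(x)|<1, x<0.
x=-0.81: |R|=0.4262
R=1: x+9/25x²=0 ⇒ x=−25/9=-2.7778; min R=1−1/(4·9/25)=0.3056>−1
Confirm numerically:
  x=-2.471: |R|=0.72710 <1
  x=-1.959: |R|=0.42257 <1
  x=-1.677: |R|=0.33544 <1
  x=-1.636: |R|=0.32754 <1
  x=-3.122: |R|=1.38688 >1
  x=-2.811: |R|=1.03362 >1
So |R|<1 on (-2.7778, 0).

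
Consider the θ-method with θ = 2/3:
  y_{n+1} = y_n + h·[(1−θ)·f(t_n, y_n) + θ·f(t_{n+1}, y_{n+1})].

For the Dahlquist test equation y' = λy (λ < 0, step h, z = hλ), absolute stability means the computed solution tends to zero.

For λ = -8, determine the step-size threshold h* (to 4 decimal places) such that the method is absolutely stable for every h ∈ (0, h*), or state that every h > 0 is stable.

Set f=λy, z=hλ:
  y_{n+1} = y_n + z·[1/3·y_n + 2/3·y_{n+1}] ⇒ (1 − 2/3z)y_{n+1} = (1 + 1/3z)y_n
  ⇒ R(z) = (1 + 1/3z)/(1 − 2/3z).

Solve |R(x)|<1 on ℝ⁻.
x=-1.43: |R|=0.2679
x=-2: |R|=0.1429
x=-10: |R|=0.3043
x=-100: |R|=0.4778
θ=2/3≥1/2 ⇒ |1+1/3x|<|1−2/3x| ∀x<0 ⇒ interval (−∞,0).

interval (−∞, 0). Any h>0 works for λ=-8.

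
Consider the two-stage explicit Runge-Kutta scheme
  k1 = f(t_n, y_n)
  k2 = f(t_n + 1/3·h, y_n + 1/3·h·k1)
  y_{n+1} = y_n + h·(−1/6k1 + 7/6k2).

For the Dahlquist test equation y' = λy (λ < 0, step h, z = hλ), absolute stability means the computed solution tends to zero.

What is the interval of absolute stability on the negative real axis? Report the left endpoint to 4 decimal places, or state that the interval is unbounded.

Test eqn y'=λy, z=hλ:
  k1=λy_n ⇒ h·k1=z·y_n;  k2=λ(1+1/3z)y_n ⇒ h·k2=z(1+1/3z)y_n
  y_{n+1}/y_n = 1 − 1/6z + 7/6z(1+1/3z) = 1 + z + 7/18z²
  Hence R(z) = 1 + z + 7/18z².

Need |R(x)|<1, x<0.
x=-0.67: |R|=0.5046
R=1: x+7/18x²=0 ⇒ x=−18/7=-2.5714; min R=1−1/(4·7/18)=0.3571>−1
Confirm numerically:
  x=-2.428: |R|=0.86457 <1
  x=-2.198: |R|=0.68080 <1
  x=-1.585: |R|=0.39198 <1
  x=-1.052: |R|=0.37838 <1
  x=-2.769: |R|=1.21275 >1
  x=-2.740: |R|=1.17962 >1
  x=-2.654: |R|=1.08522 >1
So |R|<1 on (-2.5714, 0).

z∈(-2.5714,0).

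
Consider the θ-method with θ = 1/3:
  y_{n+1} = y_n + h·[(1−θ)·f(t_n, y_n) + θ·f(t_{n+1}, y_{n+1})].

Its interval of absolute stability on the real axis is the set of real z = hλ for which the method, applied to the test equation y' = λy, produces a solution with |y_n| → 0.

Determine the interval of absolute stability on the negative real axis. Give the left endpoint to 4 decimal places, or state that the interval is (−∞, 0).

Test eqn y'=λy, z=hλ:
  y_{n+1} = y_n + z·[2/3·y_n + 1/3·y_{n+1}] ⇒ (1 − 1/3z)y_{n+1} = (1 + 2/3z)y_n
  so R(z) = (1 + 2/3z)/(1 − 1/3z).

Need |R(x)|<1, x<0.
x=-1.51: |R|=0.0044
R=−1: 1+2/3x = −1+1/3x ⇒ -1/3x=2 ⇒ x=2/(-1/3)=-6.0000
Confirm numerically:
  x=-5.257: |R|=0.91002 <1
  x=-3.176: |R|=0.54275 <1
  x=-2.661: |R|=0.41017 <1
  x=-6.518: |R|=1.05442 >1
  x=-6.238: |R|=1.02576 >1
  x=-6.099: |R|=1.01088 >1
Interval (-6.0000, 0).

z∈(-6.0000,0).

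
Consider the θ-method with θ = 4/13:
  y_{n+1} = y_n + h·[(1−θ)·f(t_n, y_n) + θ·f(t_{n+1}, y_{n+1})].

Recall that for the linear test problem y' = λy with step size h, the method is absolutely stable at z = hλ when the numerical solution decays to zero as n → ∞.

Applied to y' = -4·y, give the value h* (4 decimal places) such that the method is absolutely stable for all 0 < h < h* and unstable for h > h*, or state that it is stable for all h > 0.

Set f=λy, z=hλ:
  y_{n+1} = y_n + z·[9/13·y_n + 4/13·y_{n+1}] ⇒ (1 − 4/13z)y_{n+1} = (1 + 9/13z)y_n
  Hence R(z) = (1 + 9/13z)/(1 − 4/13z).

Find x<0 with |R(x)|<1.
x=-1.63: |R|=0.0856
R=−1: 1+9/13x = −1+4/13x ⇒ -5/13x=2 ⇒ x=2/(-5/13)=-5.2000
Confirm numerically:
  x=-3.251: |R|=0.62525 <1
  x=-3.128: |R|=0.59392 <1
  x=-2.599: |R|=0.44414 <1
  x=-5.547: |R|=1.04931 >1
  x=-5.234: |R|=1.00501 >1
Stable set (-5.2000, 0).

(-5.2000,0); λ=-4 ⇒ h* = (26/5)/4 = 1.3000.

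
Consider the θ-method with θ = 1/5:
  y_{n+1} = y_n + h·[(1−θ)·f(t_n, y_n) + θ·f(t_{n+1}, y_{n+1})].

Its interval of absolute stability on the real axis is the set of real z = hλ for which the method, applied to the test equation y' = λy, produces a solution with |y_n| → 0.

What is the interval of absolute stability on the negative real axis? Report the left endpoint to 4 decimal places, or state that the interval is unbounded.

z∈(-3.3333,0).

Set f=λy, z=hλ:
  y_{n+1} = y_n + z·[4/5·y_n + 1/5·y_{n+1}] ⇒ (1 − 1/5z)y_{n+1} = (1 + 4/5z)y_n
  so R(z) = (1 + 4/5z)/(1 − 1/5z).

Need |R(x)|<1, x<0.
x=-1.72: |R|=0.2798
R=−1: 1+4/5x = −1+1/5x ⇒ -3/5x=2 ⇒ x=2/(-3/5)=-3.3333
Confirm numerically:
  x=-2.345: |R|=0.59632 <1
  x=-1.857: |R|=0.35409 <1
  x=-1.602: |R|=0.21327 <1
  x=-1.412: |R|=0.10106 <1
  x=-3.649: |R|=1.10949 >1
  x=-3.632: |R|=1.10380 >1
  x=-3.587: |R|=1.08862 >1
Stable set (-3.3333, 0).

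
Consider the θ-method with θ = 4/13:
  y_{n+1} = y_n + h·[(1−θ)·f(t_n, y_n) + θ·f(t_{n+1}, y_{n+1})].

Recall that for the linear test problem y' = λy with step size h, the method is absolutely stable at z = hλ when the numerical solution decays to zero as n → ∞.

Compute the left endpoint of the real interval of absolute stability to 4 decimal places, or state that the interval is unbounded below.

On y'=λy, z=hλ:
  y_{n+1} = y_n + z·[9/13·y_n + 4/13·y_{n+1}] ⇒ (1 − 4/13z)y_{n+1} = (1 + 9/13z)y_n
  so R(z) = (1 + 9/13z)/(1 − 4/13z).

Find x<0 with |R(x)|<1.
x=-0.68: |R|=0.4377
R=−1: 1+9/13x = −1+4/13x ⇒ -5/13x=2 ⇒ x=2/(-5/13)=-5.2000
Confirm numerically:
  x=-4.718: |R|=0.92439 <1
  x=-2.648: |R|=0.45914 <1
  x=-2.550: |R|=0.42888 <1
  x=-5.767: |R|=1.07860 >1
  x=-5.671: |R|=1.06600 >1
So |R|<1 on (-5.2000, 0).

z* = -5.2000.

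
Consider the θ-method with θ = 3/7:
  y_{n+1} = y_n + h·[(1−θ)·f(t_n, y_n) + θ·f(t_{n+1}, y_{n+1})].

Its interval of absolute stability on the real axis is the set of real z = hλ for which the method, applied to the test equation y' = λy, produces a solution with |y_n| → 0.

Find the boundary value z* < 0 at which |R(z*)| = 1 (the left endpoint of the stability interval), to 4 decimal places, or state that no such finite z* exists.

Test eqn y'=λy, z=hλ:
  y_{n+1} = y_n + z·[4/7·y_n + 3/7·y_{n+1}] ⇒ (1 − 3/7z)y_{n+1} = (1 + 4/7z)y_n
  ⇒ R(z) = (1 + 4/7z)/(1 − 3/7z).

Boundary: |R(x)|=1, x<0.
x=-1.62: |R|=0.0438
R=−1: 1+4/7x = −1+3/7x ⇒ -1/7x=2 ⇒ x=2/(-1/7)=-14.0000
Confirm numerically:
  x=-12.683: |R|=0.97077 <1
  x=-12.493: |R|=0.96612 <1
  x=-7.683: |R|=0.78978 <1
  x=-6.817: |R|=0.73833 <1
  x=-14.329: |R|=1.00658 >1
  x=-14.042: |R|=1.00085 >1
Stable set (-14.0000, 0).

z* = -14.0000.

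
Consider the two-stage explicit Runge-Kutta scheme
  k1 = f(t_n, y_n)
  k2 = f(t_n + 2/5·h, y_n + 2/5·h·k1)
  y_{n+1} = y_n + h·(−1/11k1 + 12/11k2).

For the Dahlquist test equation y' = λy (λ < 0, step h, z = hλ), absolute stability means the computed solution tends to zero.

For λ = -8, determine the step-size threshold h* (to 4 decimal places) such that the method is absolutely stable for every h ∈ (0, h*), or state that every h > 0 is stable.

With y'=λy (z=hλ):
  k1=λy_n ⇒ h·k1=z·y_n;  k2=λ(1+2/5z)y_n ⇒ h·k2=z(1+2/5z)y_n
  y_{n+1}/y_n = 1 − 1/11z + 12/11z(1+2/5z) = 1 + z + 24/55z²
  so R(z) = 1 + z + 24/55z².

Boundary: |R(x)|=1, x<0.
x=-0.7: |R|=0.5138
R=1: x+24/55x²=0 ⇒ x=−55/24=-2.2917; min R=1−1/(4·24/55)=0.4271>−1
Confirm numerically:
  x=-2.020: |R|=0.76054 <1
  x=-1.196: |R|=0.42818 <1
  x=-1.164: |R|=0.42723 <1
  x=-2.744: |R|=1.54162 >1
  x=-2.589: |R|=1.33591 >1
  x=-2.418: |R|=1.13330 >1
Stable set (-2.2917, 0).

(-2.2917,0); λ=-8 ⇒ h* = (55/24)/8 = 0.2865.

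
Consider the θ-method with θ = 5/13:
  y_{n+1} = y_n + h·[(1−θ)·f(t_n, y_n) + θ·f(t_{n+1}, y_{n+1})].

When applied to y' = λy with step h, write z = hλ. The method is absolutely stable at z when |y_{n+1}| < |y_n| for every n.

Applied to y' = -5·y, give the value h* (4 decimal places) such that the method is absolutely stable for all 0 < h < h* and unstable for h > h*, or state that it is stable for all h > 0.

(-8.6667,0); λ=-5 ⇒ h* = (26/3)/5 = 1.7333.

With y'=λy (z=hλ):
  y_{n+1} = y_n + z·[8/13·y_n + 5/13·y_{n+1}] ⇒ (1 − 5/13z)y_{n+1} = (1 + 8/13z)y_n
  R(z) = (1 + 8/13z)/(1 − 5/13z).

Need |R(x)|<1, x<0.
x=-0.82: |R|=0.3766
R=−1: 1+8/13x = −1+5/13x ⇒ -3/13x=2 ⇒ x=2/(-3/13)=-8.6667
Confirm numerically:
  x=-6.653: |R|=0.86943 <1
  x=-5.191: |R|=0.73233 <1
  x=-4.711: |R|=0.67537 <1
  x=-9.006: |R|=1.01754 >1
  x=-8.979: |R|=1.01618 >1
  x=-8.874: |R|=1.01084 >1
Stable set (-8.6667, 0).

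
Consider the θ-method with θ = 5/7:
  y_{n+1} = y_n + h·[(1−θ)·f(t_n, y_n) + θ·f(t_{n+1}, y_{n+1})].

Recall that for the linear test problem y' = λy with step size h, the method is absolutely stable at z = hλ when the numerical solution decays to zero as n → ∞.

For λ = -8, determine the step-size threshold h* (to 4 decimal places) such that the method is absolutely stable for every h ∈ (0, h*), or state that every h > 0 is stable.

interval (−∞, 0). Any h>0 works for λ=-8.

On y'=λy, z=hλ:
  y_{n+1} = y_n + z·[2/7·y_n + 5/7·y_{n+1}] ⇒ (1 − 5/7z)y_{n+1} = (1 + 2/7z)y_n
  Hence R(z) = (1 + 2/7z)/(1 − 5/7z).

Boundary: |R(x)|=1, x<0.
x=-1.71: |R|=0.2302
x=-2: |R|=0.1765
x=-10: |R|=0.2281
x=-100: |R|=0.3807
θ=5/7≥1/2 ⇒ |1+2/7x|<|1−5/7x| ∀x<0 ⇒ unbounded interval.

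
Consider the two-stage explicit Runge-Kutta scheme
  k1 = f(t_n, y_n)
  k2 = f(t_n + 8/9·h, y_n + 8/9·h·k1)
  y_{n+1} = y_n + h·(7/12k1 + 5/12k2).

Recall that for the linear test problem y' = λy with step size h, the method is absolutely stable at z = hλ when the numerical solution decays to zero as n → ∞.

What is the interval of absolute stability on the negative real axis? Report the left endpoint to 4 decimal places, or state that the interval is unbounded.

(-2.7000, 0).

Set f=λy, z=hλ:
  k1=λy_n ⇒ h·k1=z·y_n;  k2=λ(1+8/9z)y_n ⇒ h·k2=z(1+8/9z)y_n
  y_{n+1}/y_n = 1 + 7/12z + 5/12z(1+8/9z) = 1 + z + 10/27z²
  R(z) = 1 + z + 10/27z².

Need |R(x)|<1, x<0.
x=-1.8: |R|=0.4000
R=1: x+10/27x²=0 ⇒ x=−27/10=-2.7000; min R=1−1/(4·10/27)=0.3250>−1
Confirm numerically:
  x=-2.626: |R|=0.92803 <1
  x=-2.438: |R|=0.76342 <1
  x=-1.627: |R|=0.35342 <1
  x=-3.250: |R|=1.66204 >1
  x=-3.049: |R|=1.39411 >1
  x=-3.032: |R|=1.37282 >1
Stable set (-2.7000, 0).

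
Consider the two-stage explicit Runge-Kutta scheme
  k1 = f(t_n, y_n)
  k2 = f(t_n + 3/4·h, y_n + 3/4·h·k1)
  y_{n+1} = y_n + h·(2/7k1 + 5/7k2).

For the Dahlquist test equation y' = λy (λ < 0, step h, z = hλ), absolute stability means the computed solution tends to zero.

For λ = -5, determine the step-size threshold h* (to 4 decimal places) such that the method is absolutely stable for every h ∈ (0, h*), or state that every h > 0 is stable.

Test eqn y'=λy, z=hλ:
  k1=λy_n ⇒ h·k1=z·y_n;  k2=λ(1+3/4z)y_n ⇒ h·k2=z(1+3/4z)y_n
  y_{n+1}/y_n = 1 + 2/7z + 5/7z(1+3/4z) = 1 + z + 15/28z²
  R(z) = 1 + z + 15/28z².

Boundary: |R(x)|=1, x<0.
x=-0.69: |R|=0.5651
R=1: x+15/28x²=0 ⇒ x=−28/15=-1.8667; min R=1−1/(4·15/28)=0.5333>−1
Confirm numerically:
  x=-1.694: |R|=0.84330 <1
  x=-1.516: |R|=0.71521 <1
  x=-1.223: |R|=0.57828 <1
  x=-2.447: |R|=1.76075 >1
  x=-2.243: |R|=1.45220 >1
  x=-2.069: |R|=1.22426 >1
Interval (-1.8667, 0).

(-1.8667,0); λ=-5 ⇒ h* = (28/15)/5 = 0.3733.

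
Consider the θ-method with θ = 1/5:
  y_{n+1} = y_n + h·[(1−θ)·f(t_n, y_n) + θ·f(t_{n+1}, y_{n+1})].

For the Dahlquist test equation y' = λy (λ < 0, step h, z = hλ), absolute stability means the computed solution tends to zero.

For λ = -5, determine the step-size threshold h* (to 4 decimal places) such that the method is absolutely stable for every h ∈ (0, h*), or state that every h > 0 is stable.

Set f=λy, z=hλ:
  y_{n+1} = y_n + z·[4/5·y_n + 1/5·y_{n+1}] ⇒ (1 − 1/5z)y_{n+1} = (1 + 4/5z)y_n
  R(z) = (1 + 4/5z)/(1 − 1/5z).

Solve |R(x)|<1 on ℝ⁻.
x=-0.43: |R|=0.6041
R=−1: 1+4/5x = −1+1/5x ⇒ -3/5x=2 ⇒ x=2/(-3/5)=-3.3333
Confirm numerically:
  x=-2.998: |R|=0.87422 <1
  x=-2.627: |R|=0.72217 <1
  x=-2.273: |R|=0.56263 <1
  x=-3.699: |R|=1.12611 >1
  x=-3.464: |R|=1.04631 >1
So |R|<1 on (-3.3333, 0).

(-3.3333,0); λ=-5 ⇒ h* = (10/3)/5 = 0.6667.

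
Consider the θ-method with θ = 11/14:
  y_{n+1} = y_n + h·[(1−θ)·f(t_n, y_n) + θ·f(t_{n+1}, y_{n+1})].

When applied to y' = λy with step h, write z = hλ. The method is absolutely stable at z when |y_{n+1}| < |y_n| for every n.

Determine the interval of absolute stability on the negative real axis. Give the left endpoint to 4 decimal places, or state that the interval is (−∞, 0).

Test eqn y'=λy, z=hλ:
  y_{n+1} = y_n + z·[3/14·y_n + 11/14·y_{n+1}] ⇒ (1 − 11/14z)y_{n+1} = (1 + 3/14z)y_n
  R(z) = (1 + 3/14z)/(1 − 11/14z).

Find x<0 with |R(x)|<1.
x=-1.32: |R|=0.3520
x=-2: |R|=0.2222
x=-10: |R|=0.1290
x=-100: |R|=0.2567
θ=11/14≥1/2 ⇒ |1+3/14x|<|1−11/14x| ∀x<0 ⇒ interval (−∞,0).

interval (−∞, 0).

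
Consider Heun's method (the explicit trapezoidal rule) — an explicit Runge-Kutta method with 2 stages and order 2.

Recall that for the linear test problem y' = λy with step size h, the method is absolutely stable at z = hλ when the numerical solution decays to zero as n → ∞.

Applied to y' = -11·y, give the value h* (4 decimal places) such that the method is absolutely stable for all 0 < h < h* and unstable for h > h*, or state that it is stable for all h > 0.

Set f=λy, z=hλ:
  order 2, 2-stage ⇒ R(z)=1+z+z^2/2
  (e.g. R(-0.66)=0.55780, |R|=0.55780)

Need |R(x)|<1, x<0.
x=-0.66: |R|=0.5578
|R(-2.3)|=1.3450 |R(-1.76)|=0.7888 |R(-1.66)|=0.7178
Bisect:
  x_lo=-2.5385 |R|=1.6836  x_hi=-0.1778 |R|=0.8380
  mid=-1.35815 |R|=0.56414 →hi
  mid=-1.94835 |R|=0.94968 →hi
  mid=-2.24345 |R|=1.27308 →lo
  mid=-2.09590 |R|=1.10050 →lo
  mid=-2.02213 |R|=1.02237 →lo
  mid=-1.98524 |R|=0.98535 →hi
  mid=-2.00368 |R|=1.00369 →lo
  mid=-1.99446 |R|=0.99448 →hi
  mid=-1.99907 |R|=0.99907 →hi
  mid=-2.00138 |R|=1.00138 →lo
  ...
  [-2.00008,-1.99994] ⇒ x*=-2.0000
So |R|<1 on (-2.0000, 0).

(-2.0000,0); λ=-11 ⇒ h* = 0.1818.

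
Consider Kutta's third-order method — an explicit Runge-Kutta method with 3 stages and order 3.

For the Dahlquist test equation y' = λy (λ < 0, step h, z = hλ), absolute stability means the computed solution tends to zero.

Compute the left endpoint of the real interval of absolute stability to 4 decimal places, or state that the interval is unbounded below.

With y'=λy (z=hλ):
  order 3, 3-stage ⇒ R(z)=1+z+z^2/2+z^3/6
  (e.g. R(-0.5)=0.60417, |R|=0.60417)

Boundary: |R(x)|=1, x<0.
x=-0.5: |R|=0.6042
|R(-2.88)|=1.7141 |R(-1.97)|=0.3038 |R(-1.25)|=0.2057
Bisect:
  x_lo=-3.0805 |R|=2.2078  x_hi=-0.1248 |R|=0.8827
  mid=-1.60265 |R|=0.00447 →hi
  mid=-2.34157 |R|=0.73988 →hi
  mid=-2.71103 |R|=1.35706 →lo
  mid=-2.52630 |R|=1.02243 →lo
  mid=-2.43394 |R|=0.87504 →hi
  mid=-2.48012 |R|=0.94716 →hi
  mid=-2.50321 |R|=0.98439 →hi
  ...
  [-2.51277,-2.51259] ⇒ x*=-2.5127
Stable set (-2.5127, 0).

left endpoint -2.5127.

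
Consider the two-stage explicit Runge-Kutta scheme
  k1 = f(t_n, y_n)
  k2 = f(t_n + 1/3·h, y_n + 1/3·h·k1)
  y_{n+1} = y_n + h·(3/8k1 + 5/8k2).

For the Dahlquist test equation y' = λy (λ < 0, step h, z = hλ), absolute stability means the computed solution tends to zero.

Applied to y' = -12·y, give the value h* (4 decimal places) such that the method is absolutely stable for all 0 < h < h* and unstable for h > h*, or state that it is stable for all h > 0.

Test eqn y'=λy, z=hλ:
  k1=λy_n ⇒ h·k1=z·y_n;  k2=λ(1+1/3z)y_n ⇒ h·k2=z(1+1/3z)y_n
  y_{n+1}/y_n = 1 + 3/8z + 5/8z(1+1/3z) = 1 + z + 5/24z²
  ⇒ R(z) = 1 + z + 5/24z².

Boundary: |R(x)|=1, x<0.
x=-1.56: |R|=0.0530
R=1: x+5/24x²=0 ⇒ x=−24/5=-4.8000; min R=1−1/(4·5/24)=-0.2000>−1
Confirm numerically:
  x=-4.580: |R|=0.79008 <1
  x=-4.522: |R|=0.73810 <1
  x=-2.996: |R|=0.12600 <1
  x=-2.993: |R|=0.12674 <1
  x=-5.375: |R|=1.64388 >1
  x=-5.207: |R|=1.44151 >1
  x=-5.109: |R|=1.32889 >1
So |R|<1 on (-4.8000, 0).

(-4.8000,0); λ=-12 ⇒ h* = (24/5)/12 = 0.4000.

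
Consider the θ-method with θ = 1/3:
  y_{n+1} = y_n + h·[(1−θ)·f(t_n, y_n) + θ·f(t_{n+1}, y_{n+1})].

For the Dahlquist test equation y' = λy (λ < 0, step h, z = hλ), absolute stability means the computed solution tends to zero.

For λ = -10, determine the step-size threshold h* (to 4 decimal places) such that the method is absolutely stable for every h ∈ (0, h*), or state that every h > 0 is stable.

Test eqn y'=λy, z=hλ:
  y_{n+1} = y_n + z·[2/3·y_n + 1/3·y_{n+1}] ⇒ (1 − 1/3z)y_{n+1} = (1 + 2/3z)y_n
  R(z) = (1 + 2/3z)/(1 − 1/3z).

Boundary: |R(x)|=1, x<0.
x=-0.64: |R|=0.4725
R=−1: 1+2/3x = −1+1/3x ⇒ -1/3x=2 ⇒ x=2/(-1/3)=-6.0000
Confirm numerically:
  x=-5.646: |R|=0.95906 <1
  x=-3.929: |R|=0.70111 <1
  x=-3.518: |R|=0.61921 <1
  x=-3.386: |R|=0.59067 <1
  x=-6.266: |R|=1.02871 >1
  x=-6.224: |R|=1.02428 >1
Interval (-6.0000, 0).

(-6.0000,0); λ=-10 ⇒ h* = (6)/10 = 0.6000.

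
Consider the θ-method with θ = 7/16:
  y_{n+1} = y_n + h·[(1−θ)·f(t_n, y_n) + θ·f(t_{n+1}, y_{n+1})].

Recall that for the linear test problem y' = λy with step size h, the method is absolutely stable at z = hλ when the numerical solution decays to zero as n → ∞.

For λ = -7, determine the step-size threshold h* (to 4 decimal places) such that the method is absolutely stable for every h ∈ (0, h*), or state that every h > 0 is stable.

With y'=λy (z=hλ):
  y_{n+1} = y_n + z·[9/16·y_n + 7/16·y_{n+1}] ⇒ (1 − 7/16z)y_{n+1} = (1 + 9/16z)y_n
  so R(z) = (1 + 9/16z)/(1 − 7/16z).

Need |R(x)|<1, x<0.
x=-0.45: |R|=0.6240
R=−1: 1+9/16x = −1+7/16x ⇒ -1/8x=2 ⇒ x=2/(-1/8)=-16.0000
Confirm numerically:
  x=-15.574: |R|=0.99318 <1
  x=-14.090: |R|=0.96668 <1
  x=-13.341: |R|=0.95138 <1
  x=-16.577: |R|=1.00874 >1
  x=-16.430: |R|=1.00656 >1
  x=-16.386: |R|=1.00591 >1
Stable set (-16.0000, 0).

(-16.0000,0); λ=-7 ⇒ h* = (16)/7 = 2.2857.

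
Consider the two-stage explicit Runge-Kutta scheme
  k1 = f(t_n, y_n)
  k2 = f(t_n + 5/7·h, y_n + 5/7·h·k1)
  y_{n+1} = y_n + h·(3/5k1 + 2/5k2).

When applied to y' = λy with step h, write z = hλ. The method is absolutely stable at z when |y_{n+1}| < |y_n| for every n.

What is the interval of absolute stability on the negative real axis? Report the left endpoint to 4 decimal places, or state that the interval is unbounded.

z∈(-3.5000,0).

On y'=λy, z=hλ:
  k1=λy_n ⇒ h·k1=z·y_n;  k2=λ(1+5/7z)y_n ⇒ h·k2=z(1+5/7z)y_n
  y_{n+1}/y_n = 1 + 3/5z + 2/5z(1+5/7z) = 1 + z + 2/7z²
  R(z) = 1 + z + 2/7z².

Need |R(x)|<1, x<0.
x=-0.94: |R|=0.3125
R=1: x+2/7x²=0 ⇒ x=−7/2=-3.5000; min R=1−1/(4·2/7)=0.1250>−1
Confirm numerically:
  x=-3.473: |R|=0.97321 <1
  x=-3.223: |R|=0.74492 <1
  x=-3.095: |R|=0.64186 <1
  x=-1.484: |R|=0.14522 <1
  x=-3.684: |R|=1.19367 >1
  x=-3.584: |R|=1.08602 >1
Interval (-3.5000, 0).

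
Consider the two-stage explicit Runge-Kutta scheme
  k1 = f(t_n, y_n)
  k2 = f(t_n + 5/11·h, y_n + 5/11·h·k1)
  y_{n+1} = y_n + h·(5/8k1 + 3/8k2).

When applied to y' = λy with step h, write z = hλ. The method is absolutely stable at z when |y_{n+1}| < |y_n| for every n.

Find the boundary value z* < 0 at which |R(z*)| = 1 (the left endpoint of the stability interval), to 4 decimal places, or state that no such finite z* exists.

z* = -5.8667.

Set f=λy, z=hλ:
  k1=λy_n ⇒ h·k1=z·y_n;  k2=λ(1+5/11z)y_n ⇒ h·k2=z(1+5/11z)y_n
  y_{n+1}/y_n = 1 + 5/8z + 3/8z(1+5/11z) = 1 + z + 15/88z²
  ⇒ R(z) = 1 + z + 15/88z².

Need |R(x)|<1, x<0.
x=-1.46: |R|=0.0967
R=1: x+15/88x²=0 ⇒ x=−88/15=-5.8667; min R=1−1/(4·15/88)=-0.4667>−1
Confirm numerically:
  x=-5.584: |R|=0.73095 <1
  x=-4.443: |R|=0.07818 <1
  x=-3.052: |R|=0.46427 <1
  x=-6.440: |R|=1.62936 >1
  x=-6.348: |R|=1.52082 >1
  x=-6.238: |R|=1.39484 >1
Interval (-5.8667, 0).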